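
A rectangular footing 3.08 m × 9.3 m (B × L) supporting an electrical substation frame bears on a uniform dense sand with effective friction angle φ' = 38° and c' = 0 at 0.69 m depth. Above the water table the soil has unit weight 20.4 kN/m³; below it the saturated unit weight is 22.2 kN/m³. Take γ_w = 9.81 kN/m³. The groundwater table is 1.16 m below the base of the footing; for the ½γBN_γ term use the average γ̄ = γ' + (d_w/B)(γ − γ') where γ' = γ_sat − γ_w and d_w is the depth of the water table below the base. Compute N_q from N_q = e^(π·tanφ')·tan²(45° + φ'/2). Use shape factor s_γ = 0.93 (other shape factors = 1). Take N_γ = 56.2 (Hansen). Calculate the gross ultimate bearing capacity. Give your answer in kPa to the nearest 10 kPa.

q_ult ≈ 1930 kPa

tan38° = 0.7813, so N_q = e^(π×0.7813)·tan²(64°) = 11.64 × 4.204 = 48.93.
Overburden at base level: q = 20.4 × 0.69 = 14.076 kPa.
The water table is 1.16 m below the base (< B = 3.08 m), so the ½γBN_γ term uses γ̄ = γ' + (d_w/B)(γ − γ') = 12.39 + (1.16/3.08)(20.4 − 12.39) = 15.407 kN/m³.
Surcharge term q·N_q = 14.076 × 48.933 = 688.78 kPa; self-weight term 0.5·γ·B·N_γ·s_γ = 0.5 × 15.407 × 3.08 × 56.2 × 0.93 = 1240.1 kPa.
q_ult = 688.78 + 1240.1 = 1928.9 kPa.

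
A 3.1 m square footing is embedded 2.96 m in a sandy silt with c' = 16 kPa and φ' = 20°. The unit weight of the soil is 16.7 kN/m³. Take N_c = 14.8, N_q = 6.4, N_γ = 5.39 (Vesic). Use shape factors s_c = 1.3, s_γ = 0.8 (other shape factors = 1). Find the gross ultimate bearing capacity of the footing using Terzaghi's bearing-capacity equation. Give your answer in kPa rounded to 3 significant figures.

Effective surcharge at the founding depth q = γ·D_f = 16.7 × 2.96 = 49.432 kPa.
q_ult = c·N_c·s_c + q·N_q + 0.5·γ·B·N_γ·s_γ
     = 16 × 14.8 × 1.3 + 49.432 × 6.4 + 0.5 × 16.7 × 3.1 × 5.39 × 0.8
     = 307.84 + 316.36 + 111.62 = 735.82 kPa.

q_ult ≈ 736 kPa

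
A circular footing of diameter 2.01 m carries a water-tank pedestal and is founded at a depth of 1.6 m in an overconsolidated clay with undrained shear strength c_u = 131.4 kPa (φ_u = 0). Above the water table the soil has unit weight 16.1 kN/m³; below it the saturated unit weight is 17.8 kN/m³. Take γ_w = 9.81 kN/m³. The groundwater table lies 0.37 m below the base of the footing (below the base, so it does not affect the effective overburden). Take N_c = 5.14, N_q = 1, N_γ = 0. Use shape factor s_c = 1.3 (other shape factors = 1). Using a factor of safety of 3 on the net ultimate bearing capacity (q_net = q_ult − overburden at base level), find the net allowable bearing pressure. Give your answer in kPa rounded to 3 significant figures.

Overburden at base level: q = 16.1 × 1.6 = 25.76 kPa.
Cohesion term c·N_c·s_c = 131.4 × 5.14 × 1.3 = 878.01 kPa; surcharge term q·N_q = 25.76 × 1 = 25.76 kPa.
q_ult = 878.01 + 25.76 = 903.77 kPa.
q_net = 903.77 − 25.76 = 878.01 kPa.
q_all(net) = 878.01 / 3 = 292.67 kPa.

q_all(net) ≈ 293 kPa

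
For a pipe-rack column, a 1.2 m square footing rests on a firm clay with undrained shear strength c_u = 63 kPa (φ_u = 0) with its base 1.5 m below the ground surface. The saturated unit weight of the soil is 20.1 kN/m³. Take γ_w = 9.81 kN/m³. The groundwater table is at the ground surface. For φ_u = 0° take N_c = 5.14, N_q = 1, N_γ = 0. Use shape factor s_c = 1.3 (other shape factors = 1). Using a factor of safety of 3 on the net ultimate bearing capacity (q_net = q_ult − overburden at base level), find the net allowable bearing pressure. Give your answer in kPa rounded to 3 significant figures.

q_all(net) ≈ 140 kPa

With the water table at the surface the whole profile is submerged: γ' = 20.1 − 9.81 = 10.29 kN/m³, so q = γ'·D_f = 15.435 kPa.
q_ult = c·N_c·s_c + q·N_q
     = 63 × 5.14 × 1.3 + 15.435 × 1
     = 420.97 + 15.435 = 436.4 kPa.
q_net = 436.4 − 15.435 = 420.97 kPa.
q_all(net) = 420.97 / 3 = 140.32 kPa.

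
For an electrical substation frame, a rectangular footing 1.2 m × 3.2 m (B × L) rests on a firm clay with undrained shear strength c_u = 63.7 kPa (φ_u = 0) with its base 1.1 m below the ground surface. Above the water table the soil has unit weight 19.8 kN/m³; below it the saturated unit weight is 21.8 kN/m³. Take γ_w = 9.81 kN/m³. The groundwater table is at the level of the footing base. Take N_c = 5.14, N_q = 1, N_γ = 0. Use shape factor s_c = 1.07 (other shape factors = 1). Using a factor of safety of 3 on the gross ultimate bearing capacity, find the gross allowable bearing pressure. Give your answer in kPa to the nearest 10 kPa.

q_all ≈ 120 kPa

Effective surcharge at the founding depth q = γ·D_f = 19.8 × 1.1 = 21.78 kPa.
q_ult = c·N_c·s_c + q·N_q
     = 63.7 × 5.14 × 1.07 + 21.78 × 1
     = 350.34 + 21.78 = 372.12 kPa.
q_all = 372.12 / 3 = 124.04 kPa.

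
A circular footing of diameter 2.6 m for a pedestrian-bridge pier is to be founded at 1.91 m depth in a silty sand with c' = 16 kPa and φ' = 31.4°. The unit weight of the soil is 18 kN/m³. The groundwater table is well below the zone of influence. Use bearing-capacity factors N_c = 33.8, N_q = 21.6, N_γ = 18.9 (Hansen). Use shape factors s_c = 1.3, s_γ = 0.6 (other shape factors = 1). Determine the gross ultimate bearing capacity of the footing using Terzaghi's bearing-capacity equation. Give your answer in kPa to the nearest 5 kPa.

q_ult ≈ 1710 kPa

Effective surcharge at the founding depth q = γ·D_f = 18 × 1.91 = 34.38 kPa.
q_ult = c·N_c·s_c + q·N_q + 0.5·γ·B·N_γ·s_γ
     = 16 × 33.8 × 1.3 + 34.38 × 21.6 + 0.5 × 18 × 2.6 × 18.9 × 0.6
     = 703.04 + 742.61 + 265.36 = 1711 kPa.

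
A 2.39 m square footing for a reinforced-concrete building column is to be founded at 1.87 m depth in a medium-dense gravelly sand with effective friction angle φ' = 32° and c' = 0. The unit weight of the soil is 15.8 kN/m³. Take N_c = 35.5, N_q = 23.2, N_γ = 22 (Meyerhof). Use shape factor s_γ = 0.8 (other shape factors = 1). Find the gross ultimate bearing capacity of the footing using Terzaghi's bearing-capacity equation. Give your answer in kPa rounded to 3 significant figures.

q_ult ≈ 1020 kPa

Effective surcharge at the founding depth q = γ·D_f = 15.8 × 1.87 = 29.546 kPa.
q_ult = q·N_q + 0.5·γ·B·N_γ·s_γ
     = 29.546 × 23.2 + 0.5 × 15.8 × 2.39 × 22 × 0.8
     = 685.47 + 332.31 = 1017.8 kPa.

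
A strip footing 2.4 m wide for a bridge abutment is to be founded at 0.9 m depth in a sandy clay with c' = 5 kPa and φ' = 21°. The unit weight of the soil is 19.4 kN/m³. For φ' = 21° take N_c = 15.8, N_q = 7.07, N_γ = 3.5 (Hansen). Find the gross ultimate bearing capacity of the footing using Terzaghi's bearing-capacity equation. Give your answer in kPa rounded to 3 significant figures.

q_ult ≈ 284 kPa

Effective surcharge at the founding depth q = γ·D_f = 19.4 × 0.9 = 17.46 kPa.
q_ult = c·N_c + q·N_q + 0.5·γ·B·N_γ
     = 5 × 15.8 + 17.46 × 7.07 + 0.5 × 19.4 × 2.4 × 3.5
     = 79 + 123.44 + 81.48 = 283.92 kPa.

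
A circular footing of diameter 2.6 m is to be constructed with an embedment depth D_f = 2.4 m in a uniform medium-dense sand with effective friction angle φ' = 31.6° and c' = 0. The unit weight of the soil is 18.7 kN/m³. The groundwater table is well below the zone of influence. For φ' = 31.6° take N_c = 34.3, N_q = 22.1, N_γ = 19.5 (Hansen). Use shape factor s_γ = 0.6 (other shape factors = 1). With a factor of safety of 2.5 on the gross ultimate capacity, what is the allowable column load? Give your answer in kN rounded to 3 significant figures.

q = γ·D_f = 18.7 × 2.4 = 44.88 kPa.
q·N_q = 44.88 × 22.1 = 991.85 kPa
0.5·γ·B·N_γ·s_γ = 0.5 × 18.7 × 2.6 × 19.5 × 0.6 = 284.43 kPa
q_ult = 991.85 + 284.43 = 1276.3 kPa.
Gross allowable pressure q_all = 1276.3 / 2.5 = 510.51 kPa.
Footing area = 5.3093 m², so allowable column load = 510.51 × 5.3093 = 2710.5 kN.

P_all ≈ 2710 kN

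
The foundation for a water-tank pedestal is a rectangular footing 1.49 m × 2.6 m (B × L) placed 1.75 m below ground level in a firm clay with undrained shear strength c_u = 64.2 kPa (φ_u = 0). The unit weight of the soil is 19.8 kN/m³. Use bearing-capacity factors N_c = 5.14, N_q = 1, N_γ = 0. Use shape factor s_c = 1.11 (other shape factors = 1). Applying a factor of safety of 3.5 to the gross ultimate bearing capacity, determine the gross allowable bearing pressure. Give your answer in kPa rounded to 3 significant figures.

Effective surcharge at the founding depth q = γ·D_f = 19.8 × 1.75 = 34.65 kPa.
q_ult = c·N_c·s_c + q·N_q
     = 64.2 × 5.14 × 1.11 + 34.65 × 1
     = 366.29 + 34.65 = 400.94 kPa.
q_all = q_ult / FS = 400.94 / 3.5 = 114.55 kPa.

q_all ≈ 115 kPa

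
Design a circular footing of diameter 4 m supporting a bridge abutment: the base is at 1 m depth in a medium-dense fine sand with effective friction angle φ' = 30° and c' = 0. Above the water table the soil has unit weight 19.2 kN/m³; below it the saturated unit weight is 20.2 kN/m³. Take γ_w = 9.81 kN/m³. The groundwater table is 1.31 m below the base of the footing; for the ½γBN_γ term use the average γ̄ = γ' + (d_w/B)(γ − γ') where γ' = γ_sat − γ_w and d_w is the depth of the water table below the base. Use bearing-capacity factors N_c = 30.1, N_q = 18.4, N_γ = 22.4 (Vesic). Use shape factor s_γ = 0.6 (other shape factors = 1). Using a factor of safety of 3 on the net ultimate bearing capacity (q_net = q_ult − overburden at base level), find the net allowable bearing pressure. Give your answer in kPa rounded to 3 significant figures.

q_all(net) ≈ 230 kPa

Overburden at base level: q = 19.2 × 1 = 19.2 kPa.
The water table is 1.31 m below the base (< B = 4 m), so the ½γBN_γ term uses γ̄ = γ' + (d_w/B)(γ − γ') = 10.39 + (1.31/4)(19.2 − 10.39) = 13.275 kN/m³.
Surcharge term q·N_q = 19.2 × 18.4 = 353.28 kPa; self-weight term 0.5·γ·B·N_γ·s_γ = 0.5 × 13.275 × 4 × 22.4 × 0.6 = 356.84 kPa.
q_ult = 353.28 + 356.84 = 710.12 kPa.
q_net = 710.12 − 19.2 = 690.92 kPa.
q_all(net) = 690.92 / 3 = 230.31 kPa.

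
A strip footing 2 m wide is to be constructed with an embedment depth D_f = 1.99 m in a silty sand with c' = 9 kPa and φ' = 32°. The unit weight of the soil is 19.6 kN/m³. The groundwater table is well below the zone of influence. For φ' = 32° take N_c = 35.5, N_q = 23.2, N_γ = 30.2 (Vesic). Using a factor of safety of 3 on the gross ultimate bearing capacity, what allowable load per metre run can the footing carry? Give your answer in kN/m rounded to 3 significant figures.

Overburden at base level: q = 19.6 × 1.99 = 39.004 kPa.
Cohesion term c·N_c = 9 × 35.5 = 319.5 kPa; surcharge term q·N_q = 39.004 × 23.2 = 904.89 kPa; self-weight term 0.5·γ·B·N_γ = 0.5 × 19.6 × 2 × 30.2 = 591.92 kPa.
q_ult = 319.5 + 904.89 + 591.92 = 1816.3 kPa.
Gross allowable pressure q_all = 1816.3 / 3 = 605.44 kPa.
Allowable wall load = q_all × B = 605.44 × 2 = 1210.9 kN per metre run.

≈ 1210 kN/m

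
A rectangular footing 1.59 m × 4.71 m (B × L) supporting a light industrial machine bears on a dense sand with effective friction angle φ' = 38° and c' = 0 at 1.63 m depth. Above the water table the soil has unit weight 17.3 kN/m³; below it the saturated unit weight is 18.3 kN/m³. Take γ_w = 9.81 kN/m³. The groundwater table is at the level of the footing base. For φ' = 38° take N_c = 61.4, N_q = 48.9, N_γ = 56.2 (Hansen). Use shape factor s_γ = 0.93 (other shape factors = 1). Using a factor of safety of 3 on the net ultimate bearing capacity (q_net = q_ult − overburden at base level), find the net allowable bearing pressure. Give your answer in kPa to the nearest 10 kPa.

q = γ·D_f = 17.3 × 1.63 = 28.199 kPa.
For the ½γBN_γ term take γ' = 18.3 − 9.81 = 8.49 kN/m³ (soil below base is submerged).
q·N_q = 28.199 × 48.9 = 1378.9 kPa
0.5·γ·B·N_γ·s_γ = 0.5 × 8.49 × 1.59 × 56.2 × 0.93 = 352.77 kPa
q_ult = 1378.9 + 352.77 = 1731.7 kPa.
q_net = 1731.7 − 28.199 = 1703.5 kPa.
q_all(net) = 1703.5 / 3 = 567.83 kPa.

q_all(net) ≈ 570 kPa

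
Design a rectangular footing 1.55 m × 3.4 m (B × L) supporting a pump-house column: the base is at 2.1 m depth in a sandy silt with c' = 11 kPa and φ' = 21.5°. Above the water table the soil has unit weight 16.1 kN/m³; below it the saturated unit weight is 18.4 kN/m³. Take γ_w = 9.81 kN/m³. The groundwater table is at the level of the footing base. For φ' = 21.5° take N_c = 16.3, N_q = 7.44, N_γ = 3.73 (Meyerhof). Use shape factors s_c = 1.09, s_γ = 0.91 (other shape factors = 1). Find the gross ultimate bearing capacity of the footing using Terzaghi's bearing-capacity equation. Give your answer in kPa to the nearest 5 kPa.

q_ult ≈ 470 kPa

Effective surcharge at the founding depth q = γ·D_f = 16.1 × 2.1 = 33.81 kPa.
The water table coincides with the base, so in the self-weight term γ → γ' = 8.59 kN/m³.
q_ult = c·N_c·s_c + q·N_q + 0.5·γ·B·N_γ·s_γ
     = 11 × 16.3 × 1.09 + 33.81 × 7.44 + 0.5 × 8.59 × 1.55 × 3.73 × 0.91
     = 195.44 + 251.55 + 22.597 = 469.58 kPa.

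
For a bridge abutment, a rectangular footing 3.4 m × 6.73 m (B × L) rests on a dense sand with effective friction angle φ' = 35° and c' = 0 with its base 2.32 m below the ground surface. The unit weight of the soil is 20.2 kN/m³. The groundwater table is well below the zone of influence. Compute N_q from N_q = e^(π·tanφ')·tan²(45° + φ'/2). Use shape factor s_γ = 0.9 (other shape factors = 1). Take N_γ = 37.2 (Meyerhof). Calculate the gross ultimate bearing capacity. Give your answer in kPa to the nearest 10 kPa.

q_ult ≈ 2710 kPa

tan35° = 0.7002, so N_q = e^(π×0.7002)·tan²(62.5°) = 9.023 × 3.69 = 33.3.
Effective surcharge at the founding depth q = γ·D_f = 20.2 × 2.32 = 46.864 kPa.
q_ult = q·N_q + 0.5·γ·B·N_γ·s_γ
     = 46.864 × 33.296 + 0.5 × 20.2 × 3.4 × 37.2 × 0.9
     = 1560.4 + 1149.7 = 2710.1 kPa.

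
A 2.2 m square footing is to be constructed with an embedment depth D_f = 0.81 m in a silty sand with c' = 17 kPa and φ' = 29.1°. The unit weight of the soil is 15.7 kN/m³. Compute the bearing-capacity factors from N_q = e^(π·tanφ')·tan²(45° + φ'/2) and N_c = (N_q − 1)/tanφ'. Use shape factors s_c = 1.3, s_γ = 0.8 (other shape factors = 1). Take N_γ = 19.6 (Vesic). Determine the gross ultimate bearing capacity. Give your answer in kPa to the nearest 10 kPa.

q_ult ≈ 1100 kPa

tan29.1° = 0.5566, so N_q = e^(π×0.5566)·tan²(59.55°) = 5.746 × 2.894 = 16.63.
N_c = (16.63 − 1)/tan29.1° = 28.08.
Effective surcharge at the founding depth q = γ·D_f = 15.7 × 0.81 = 12.717 kPa.
q_ult = c·N_c·s_c + q·N_q + 0.5·γ·B·N_γ·s_γ
     = 17 × 28.078 × 1.3 + 12.717 × 16.628 + 0.5 × 15.7 × 2.2 × 19.6 × 0.8
     = 620.52 + 211.46 + 270.79 = 1102.8 kPa.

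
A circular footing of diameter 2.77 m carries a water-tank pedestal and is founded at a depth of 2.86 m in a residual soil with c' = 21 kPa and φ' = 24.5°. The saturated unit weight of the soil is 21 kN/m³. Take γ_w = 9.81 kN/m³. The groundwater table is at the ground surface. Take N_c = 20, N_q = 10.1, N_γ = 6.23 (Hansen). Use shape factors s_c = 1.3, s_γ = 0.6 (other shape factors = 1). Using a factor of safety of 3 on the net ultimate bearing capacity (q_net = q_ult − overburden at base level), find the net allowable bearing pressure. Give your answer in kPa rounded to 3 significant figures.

q_all(net) ≈ 298 kPa

Water table at ground surface, so effective unit weight γ' = 21 − 9.81 = 11.19 kN/m³ is used throughout; overburden q = 11.19 × 2.86 = 32.003 kPa; the same γ' applies in the ½γBN_γ term.
Cohesion term c·N_c·s_c = 21 × 20 × 1.3 = 546 kPa; surcharge term q·N_q = 32.003 × 10.1 = 323.23 kPa; self-weight term 0.5·γ·B·N_γ·s_γ = 0.5 × 11.19 × 2.77 × 6.23 × 0.6 = 57.932 kPa.
q_ult = 546 + 323.23 + 57.932 = 927.17 kPa.
q_net = 927.17 − 32.003 = 895.16 kPa.
q_all(net) = 895.16 / 3 = 298.39 kPa.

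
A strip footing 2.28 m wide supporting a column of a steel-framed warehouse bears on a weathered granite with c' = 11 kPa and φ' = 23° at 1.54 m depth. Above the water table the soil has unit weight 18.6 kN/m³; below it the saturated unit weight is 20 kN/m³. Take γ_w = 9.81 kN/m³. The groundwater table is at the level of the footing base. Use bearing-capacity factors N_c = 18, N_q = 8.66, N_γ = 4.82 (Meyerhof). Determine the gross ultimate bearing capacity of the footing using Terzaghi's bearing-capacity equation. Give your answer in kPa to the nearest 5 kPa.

q = γ·D_f = 18.6 × 1.54 = 28.644 kPa.
For the ½γBN_γ term take γ' = 20 − 9.81 = 10.19 kN/m³ (soil below base is submerged).
c·N_c = 11 × 18 = 198 kPa
q·N_q = 28.644 × 8.66 = 248.06 kPa
0.5·γ·B·N_γ = 0.5 × 10.19 × 2.28 × 4.82 = 55.992 kPa
q_ult = 198 + 248.06 + 55.992 = 502.05 kPa.

q_ult ≈ 500 kPa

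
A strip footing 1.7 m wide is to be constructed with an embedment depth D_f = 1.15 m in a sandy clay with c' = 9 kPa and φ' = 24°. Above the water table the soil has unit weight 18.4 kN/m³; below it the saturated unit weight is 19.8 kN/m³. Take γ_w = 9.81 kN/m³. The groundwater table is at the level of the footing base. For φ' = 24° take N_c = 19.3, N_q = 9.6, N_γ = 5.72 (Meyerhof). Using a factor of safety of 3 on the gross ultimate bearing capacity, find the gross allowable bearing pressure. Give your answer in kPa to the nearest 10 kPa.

q_all ≈ 140 kPa

q = γ·D_f = 18.4 × 1.15 = 21.16 kPa.
For the ½γBN_γ term take γ' = 19.8 − 9.81 = 9.99 kN/m³ (soil below base is submerged).
c·N_c = 9 × 19.3 = 173.7 kPa
q·N_q = 21.16 × 9.6 = 203.14 kPa
0.5·γ·B·N_γ = 0.5 × 9.99 × 1.7 × 5.72 = 48.571 kPa
q_ult = 173.7 + 203.14 + 48.571 = 425.41 kPa.
q_all = 425.41 / 3 = 141.8 kPa.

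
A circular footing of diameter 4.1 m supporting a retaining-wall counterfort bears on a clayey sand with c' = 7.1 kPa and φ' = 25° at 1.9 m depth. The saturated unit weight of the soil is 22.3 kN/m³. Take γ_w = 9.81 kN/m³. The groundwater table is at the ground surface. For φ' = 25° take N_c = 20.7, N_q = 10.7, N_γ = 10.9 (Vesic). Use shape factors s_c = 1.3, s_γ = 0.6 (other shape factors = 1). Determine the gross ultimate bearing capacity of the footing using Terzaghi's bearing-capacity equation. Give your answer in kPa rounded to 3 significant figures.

q_ult ≈ 612 kPa

With the water table at the surface the whole profile is submerged: γ' = 22.3 − 9.81 = 12.49 kN/m³, so q = γ'·D_f = 23.731 kPa; the same γ' applies in the ½γBN_γ term.
q_ult = c·N_c·s_c + q·N_q + 0.5·γ·B·N_γ·s_γ
     = 7.1 × 20.7 × 1.3 + 23.731 × 10.7 + 0.5 × 12.49 × 4.1 × 10.9 × 0.6
     = 191.06 + 253.92 + 167.45 = 612.44 kPa.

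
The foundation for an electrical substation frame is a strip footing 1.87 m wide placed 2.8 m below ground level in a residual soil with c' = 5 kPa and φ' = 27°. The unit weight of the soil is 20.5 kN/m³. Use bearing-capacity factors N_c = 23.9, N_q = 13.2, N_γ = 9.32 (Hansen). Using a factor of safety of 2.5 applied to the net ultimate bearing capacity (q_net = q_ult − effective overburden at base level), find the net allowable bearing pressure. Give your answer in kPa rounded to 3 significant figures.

q = γ·D_f = 20.5 × 2.8 = 57.4 kPa.
c·N_c = 5 × 23.9 = 119.5 kPa
q·N_q = 57.4 × 13.2 = 757.68 kPa
0.5·γ·B·N_γ = 0.5 × 20.5 × 1.87 × 9.32 = 178.64 kPa
q_ult = 119.5 + 757.68 + 178.64 = 1055.8 kPa.
Net ultimate: q_net = 1055.8 − 57.4 = 998.42 kPa.
q_all(net) = 998.42 / 2.5 = 399.37 kPa.

q_all(net) ≈ 399 kPa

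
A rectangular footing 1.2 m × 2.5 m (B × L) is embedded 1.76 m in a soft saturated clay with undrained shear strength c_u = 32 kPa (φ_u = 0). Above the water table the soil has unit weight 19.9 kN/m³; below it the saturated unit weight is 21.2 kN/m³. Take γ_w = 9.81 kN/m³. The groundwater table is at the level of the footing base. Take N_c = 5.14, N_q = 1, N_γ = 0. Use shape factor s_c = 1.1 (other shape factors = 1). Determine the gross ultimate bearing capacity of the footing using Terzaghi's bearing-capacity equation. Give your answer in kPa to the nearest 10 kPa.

q = γ·D_f = 19.9 × 1.76 = 35.024 kPa.
c·N_c·s_c = 32 × 5.14 × 1.1 = 180.93 kPa
q·N_q = 35.024 × 1 = 35.024 kPa
q_ult = 180.93 + 35.024 = 215.95 kPa.

q_ult ≈ 220 kPa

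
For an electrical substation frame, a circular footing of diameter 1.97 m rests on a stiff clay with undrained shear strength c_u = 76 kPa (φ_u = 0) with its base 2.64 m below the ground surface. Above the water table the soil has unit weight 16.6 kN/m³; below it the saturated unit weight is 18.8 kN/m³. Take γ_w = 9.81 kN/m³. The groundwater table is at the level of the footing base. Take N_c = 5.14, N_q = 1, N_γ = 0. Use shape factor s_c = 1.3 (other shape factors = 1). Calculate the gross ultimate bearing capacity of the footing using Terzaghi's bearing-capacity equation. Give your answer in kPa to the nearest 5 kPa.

Overburden at base level: q = 16.6 × 2.64 = 43.824 kPa.
Cohesion term c·N_c·s_c = 76 × 5.14 × 1.3 = 507.83 kPa; surcharge term q·N_q = 43.824 × 1 = 43.824 kPa.
q_ult = 507.83 + 43.824 = 551.66 kPa.

q_ult ≈ 550 kPa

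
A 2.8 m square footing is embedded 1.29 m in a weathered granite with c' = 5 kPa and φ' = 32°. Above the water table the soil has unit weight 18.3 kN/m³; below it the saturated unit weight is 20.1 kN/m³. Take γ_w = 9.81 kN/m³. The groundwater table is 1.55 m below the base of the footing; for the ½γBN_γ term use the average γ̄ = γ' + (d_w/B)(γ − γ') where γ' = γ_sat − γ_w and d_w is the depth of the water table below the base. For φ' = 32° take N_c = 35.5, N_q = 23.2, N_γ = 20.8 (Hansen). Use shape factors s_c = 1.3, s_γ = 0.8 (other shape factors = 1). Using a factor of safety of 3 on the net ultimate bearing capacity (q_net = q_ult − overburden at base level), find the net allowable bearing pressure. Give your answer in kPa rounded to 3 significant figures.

q_all(net) ≈ 366 kPa

Effective surcharge at the founding depth q = γ·D_f = 18.3 × 1.29 = 23.607 kPa.
With d_w = 1.55 m < B, γ̄ = 10.29 + (1.55/2.8) × (18.3 − 10.29) = 14.724 kN/m³.
q_ult = c·N_c·s_c + q·N_q + 0.5·γ·B·N_γ·s_γ
     = 5 × 35.5 × 1.3 + 23.607 × 23.2 + 0.5 × 14.724 × 2.8 × 20.8 × 0.8
     = 230.75 + 547.68 + 343.01 = 1121.4 kPa.
q_net = 1121.4 − 23.607 = 1097.8 kPa.
q_all(net) = 1097.8 / 3 = 365.95 kPa.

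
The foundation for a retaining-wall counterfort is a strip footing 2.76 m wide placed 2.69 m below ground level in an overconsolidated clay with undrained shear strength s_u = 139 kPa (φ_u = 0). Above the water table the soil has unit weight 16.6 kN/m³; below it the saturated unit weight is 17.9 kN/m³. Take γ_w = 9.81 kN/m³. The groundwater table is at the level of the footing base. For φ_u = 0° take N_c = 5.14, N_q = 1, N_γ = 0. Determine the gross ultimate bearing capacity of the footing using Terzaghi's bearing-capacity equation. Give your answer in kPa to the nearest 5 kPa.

q_ult ≈ 760 kPa

Overburden at base level: q = 16.6 × 2.69 = 44.654 kPa.
Cohesion term c·N_c = 139 × 5.14 = 714.46 kPa; surcharge term q·N_q = 44.654 × 1 = 44.654 kPa.
q_ult = 714.46 + 44.654 = 759.11 kPa.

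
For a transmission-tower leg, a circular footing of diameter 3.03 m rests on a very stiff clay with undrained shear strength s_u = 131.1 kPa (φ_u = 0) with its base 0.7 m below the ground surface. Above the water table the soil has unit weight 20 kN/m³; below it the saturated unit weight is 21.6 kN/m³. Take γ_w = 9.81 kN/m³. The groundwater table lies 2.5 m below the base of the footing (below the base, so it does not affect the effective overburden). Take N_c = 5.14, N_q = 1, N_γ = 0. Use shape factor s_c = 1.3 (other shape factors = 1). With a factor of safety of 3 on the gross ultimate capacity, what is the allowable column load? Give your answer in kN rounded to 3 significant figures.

Overburden at base level: q = 20 × 0.7 = 14 kPa.
Cohesion term c·N_c·s_c = 131.1 × 5.14 × 1.3 = 876.01 kPa; surcharge term q·N_q = 14 × 1 = 14 kPa.
q_ult = 876.01 + 14 = 890.01 kPa.
Gross allowable pressure q_all = 890.01 / 3 = 296.67 kPa.
Footing area = 7.2107 m², so allowable column load = 296.67 × 7.2107 = 2139.2 kN.

P_all ≈ 2140 kN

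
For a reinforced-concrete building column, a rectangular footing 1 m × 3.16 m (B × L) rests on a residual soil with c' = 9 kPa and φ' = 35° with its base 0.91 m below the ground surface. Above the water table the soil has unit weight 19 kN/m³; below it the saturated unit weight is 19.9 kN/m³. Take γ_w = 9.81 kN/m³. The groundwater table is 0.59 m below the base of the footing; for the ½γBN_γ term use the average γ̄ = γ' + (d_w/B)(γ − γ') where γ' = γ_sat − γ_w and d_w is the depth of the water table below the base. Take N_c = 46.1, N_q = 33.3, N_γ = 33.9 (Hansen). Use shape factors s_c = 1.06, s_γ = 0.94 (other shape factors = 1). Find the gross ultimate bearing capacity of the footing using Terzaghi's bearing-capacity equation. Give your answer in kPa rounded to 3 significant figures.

Effective surcharge at the founding depth q = γ·D_f = 19 × 0.91 = 17.29 kPa.
With d_w = 0.59 m < B, γ̄ = 10.09 + (0.59/1) × (19 − 10.09) = 15.347 kN/m³.
q_ult = c·N_c·s_c + q·N_q + 0.5·γ·B·N_γ·s_γ
     = 9 × 46.1 × 1.06 + 17.29 × 33.3 + 0.5 × 15.347 × 1 × 33.9 × 0.94
     = 439.79 + 575.76 + 244.52 = 1260.1 kPa.

q_ult ≈ 1260 kPa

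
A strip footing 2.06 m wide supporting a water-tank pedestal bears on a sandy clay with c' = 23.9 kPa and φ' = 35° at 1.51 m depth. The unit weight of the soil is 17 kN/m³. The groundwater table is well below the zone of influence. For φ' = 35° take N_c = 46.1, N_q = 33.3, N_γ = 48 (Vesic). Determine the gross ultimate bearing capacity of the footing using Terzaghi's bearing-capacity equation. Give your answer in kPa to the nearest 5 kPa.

q_ult ≈ 2795 kPa

Effective surcharge at the founding depth q = γ·D_f = 17 × 1.51 = 25.67 kPa.
q_ult = c·N_c + q·N_q + 0.5·γ·B·N_γ
     = 23.9 × 46.1 + 25.67 × 33.3 + 0.5 × 17 × 2.06 × 48
     = 1101.8 + 854.81 + 840.48 = 2797.1 kPa.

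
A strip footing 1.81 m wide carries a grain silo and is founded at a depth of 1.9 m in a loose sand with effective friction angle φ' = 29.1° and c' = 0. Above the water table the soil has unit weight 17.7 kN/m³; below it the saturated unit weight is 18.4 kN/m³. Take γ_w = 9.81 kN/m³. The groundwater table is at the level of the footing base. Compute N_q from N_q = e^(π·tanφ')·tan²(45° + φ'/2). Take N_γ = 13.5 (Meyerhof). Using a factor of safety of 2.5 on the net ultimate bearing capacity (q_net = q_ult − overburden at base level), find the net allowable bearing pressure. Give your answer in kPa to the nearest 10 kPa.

q_all(net) ≈ 250 kPa

N_q = e^(π·tan29.1°)·tan²(59.55°) = 16.63.
Effective surcharge at the founding depth q = γ·D_f = 17.7 × 1.9 = 33.63 kPa.
The water table coincides with the base, so in the self-weight term γ → γ' = 8.59 kN/m³.
q_ult = q·N_q + 0.5·γ·B·N_γ
     = 33.63 × 16.628 + 0.5 × 8.59 × 1.81 × 13.5
     = 559.2 + 104.95 = 664.15 kPa.
q_net = 664.15 − 33.63 = 630.52 kPa.
q_all(net) = 630.52 / 2.5 = 252.21 kPa.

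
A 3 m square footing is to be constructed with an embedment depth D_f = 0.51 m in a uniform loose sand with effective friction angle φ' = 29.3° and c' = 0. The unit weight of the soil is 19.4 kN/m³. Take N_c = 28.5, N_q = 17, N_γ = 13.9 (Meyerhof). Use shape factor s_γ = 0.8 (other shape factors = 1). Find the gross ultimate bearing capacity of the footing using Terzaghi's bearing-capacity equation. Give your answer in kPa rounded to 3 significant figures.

q = γ·D_f = 19.4 × 0.51 = 9.894 kPa.
q·N_q = 9.894 × 17 = 168.2 kPa
0.5·γ·B·N_γ·s_γ = 0.5 × 19.4 × 3 × 13.9 × 0.8 = 323.59 kPa
q_ult = 168.2 + 323.59 = 491.79 kPa.

q_ult ≈ 492 kPa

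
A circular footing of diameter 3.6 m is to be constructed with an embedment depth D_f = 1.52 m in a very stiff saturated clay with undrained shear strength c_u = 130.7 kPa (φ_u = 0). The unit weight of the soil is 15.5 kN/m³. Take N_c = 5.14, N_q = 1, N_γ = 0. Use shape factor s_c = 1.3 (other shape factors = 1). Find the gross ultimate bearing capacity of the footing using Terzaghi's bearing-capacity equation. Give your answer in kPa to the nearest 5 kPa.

q = γ·D_f = 15.5 × 1.52 = 23.56 kPa.
c·N_c·s_c = 130.7 × 5.14 × 1.3 = 873.34 kPa
q·N_q = 23.56 × 1 = 23.56 kPa
q_ult = 873.34 + 23.56 = 896.9 kPa.

q_ult ≈ 895 kPa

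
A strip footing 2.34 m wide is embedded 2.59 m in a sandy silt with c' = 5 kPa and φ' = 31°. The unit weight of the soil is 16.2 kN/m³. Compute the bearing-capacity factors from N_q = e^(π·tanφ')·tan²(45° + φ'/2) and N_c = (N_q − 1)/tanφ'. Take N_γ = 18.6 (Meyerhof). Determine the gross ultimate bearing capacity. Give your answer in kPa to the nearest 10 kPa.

q_ult ≈ 1380 kPa

tan31° = 0.6009, so N_q = e^(π×0.6009)·tan²(60.5°) = 6.604 × 3.124 = 20.63.
N_c = (20.63 − 1)/tan31° = 32.67.
Effective surcharge at the founding depth q = γ·D_f = 16.2 × 2.59 = 41.958 kPa.
q_ult = c·N_c + q·N_q + 0.5·γ·B·N_γ
     = 5 × 32.671 + 41.958 × 20.631 + 0.5 × 16.2 × 2.34 × 18.6
     = 163.36 + 865.63 + 352.54 = 1381.5 kPa.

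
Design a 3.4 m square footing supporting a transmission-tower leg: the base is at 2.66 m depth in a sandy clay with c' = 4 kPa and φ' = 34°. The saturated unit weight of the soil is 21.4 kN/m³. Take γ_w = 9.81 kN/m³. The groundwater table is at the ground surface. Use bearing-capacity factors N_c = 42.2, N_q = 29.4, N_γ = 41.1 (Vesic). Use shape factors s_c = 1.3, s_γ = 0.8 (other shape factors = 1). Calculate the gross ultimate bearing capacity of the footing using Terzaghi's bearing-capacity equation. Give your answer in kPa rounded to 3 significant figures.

q_ult ≈ 1770 kPa

γ' = 21.4 − 9.81 = 11.59 kN/m³ (submerged throughout). q = 11.59 × 2.66 = 30.829 kPa; the same γ' applies in the ½γBN_γ term.
c·N_c·s_c = 4 × 42.2 × 1.3 = 219.44 kPa
q·N_q = 30.829 × 29.4 = 906.38 kPa
0.5·γ·B·N_γ·s_γ = 0.5 × 11.59 × 3.4 × 41.1 × 0.8 = 647.83 kPa
q_ult = 219.44 + 906.38 + 647.83 = 1773.7 kPa.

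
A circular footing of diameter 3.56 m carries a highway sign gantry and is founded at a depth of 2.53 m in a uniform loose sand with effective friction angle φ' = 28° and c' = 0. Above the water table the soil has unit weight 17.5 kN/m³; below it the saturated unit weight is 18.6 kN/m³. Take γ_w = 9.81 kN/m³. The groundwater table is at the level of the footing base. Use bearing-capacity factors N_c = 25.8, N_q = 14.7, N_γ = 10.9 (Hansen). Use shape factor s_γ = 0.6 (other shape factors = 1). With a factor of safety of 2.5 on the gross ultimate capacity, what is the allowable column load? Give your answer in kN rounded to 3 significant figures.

P_all ≈ 3000 kN

q = γ·D_f = 17.5 × 2.53 = 44.275 kPa.
For the ½γBN_γ term take γ' = 18.6 − 9.81 = 8.79 kN/m³ (soil below base is submerged).
q·N_q = 44.275 × 14.7 = 650.84 kPa
0.5·γ·B·N_γ·s_γ = 0.5 × 8.79 × 3.56 × 10.9 × 0.6 = 102.33 kPa
q_ult = 650.84 + 102.33 = 753.17 kPa.
Gross allowable pressure q_all = 753.17 / 2.5 = 301.27 kPa.
Footing area = 9.9538 m², so allowable column load = 301.27 × 9.9538 = 2998.8 kN.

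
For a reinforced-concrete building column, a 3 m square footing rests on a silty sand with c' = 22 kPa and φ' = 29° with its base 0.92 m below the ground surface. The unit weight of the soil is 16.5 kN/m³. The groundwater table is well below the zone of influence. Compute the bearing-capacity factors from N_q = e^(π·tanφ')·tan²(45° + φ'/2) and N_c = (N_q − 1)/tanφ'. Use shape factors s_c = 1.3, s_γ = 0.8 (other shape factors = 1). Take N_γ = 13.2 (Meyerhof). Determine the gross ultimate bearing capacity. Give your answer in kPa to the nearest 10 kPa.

tan29° = 0.5543, so N_q = e^(π×0.5543)·tan²(59.5°) = 5.705 × 2.882 = 16.44.
N_c = (16.44 − 1)/tan29° = 27.86.
Effective surcharge at the founding depth q = γ·D_f = 16.5 × 0.92 = 15.18 kPa.
q_ult = c·N_c·s_c + q·N_q + 0.5·γ·B·N_γ·s_γ
     = 22 × 27.86 × 1.3 + 15.18 × 16.443 + 0.5 × 16.5 × 3 × 13.2 × 0.8
     = 796.81 + 249.61 + 261.36 = 1307.8 kPa.

q_ult ≈ 1310 kPa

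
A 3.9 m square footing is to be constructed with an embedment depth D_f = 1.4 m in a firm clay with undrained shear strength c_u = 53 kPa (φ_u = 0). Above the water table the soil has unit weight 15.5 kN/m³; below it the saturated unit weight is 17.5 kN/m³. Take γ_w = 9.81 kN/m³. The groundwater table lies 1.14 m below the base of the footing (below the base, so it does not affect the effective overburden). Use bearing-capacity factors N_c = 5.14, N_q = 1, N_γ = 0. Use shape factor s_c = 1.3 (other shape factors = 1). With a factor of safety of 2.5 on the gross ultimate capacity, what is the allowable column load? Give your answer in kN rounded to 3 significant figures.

Effective surcharge at the founding depth q = γ·D_f = 15.5 × 1.4 = 21.7 kPa.
q_ult = c·N_c·s_c + q·N_q
     = 53 × 5.14 × 1.3 + 21.7 × 1
     = 354.15 + 21.7 = 375.85 kPa.
Gross allowable pressure q_all = 375.85 / 2.5 = 150.34 kPa.
Footing area = 15.21 m², so allowable column load = 150.34 × 15.21 = 2286.6 kN.

P_all ≈ 2290 kN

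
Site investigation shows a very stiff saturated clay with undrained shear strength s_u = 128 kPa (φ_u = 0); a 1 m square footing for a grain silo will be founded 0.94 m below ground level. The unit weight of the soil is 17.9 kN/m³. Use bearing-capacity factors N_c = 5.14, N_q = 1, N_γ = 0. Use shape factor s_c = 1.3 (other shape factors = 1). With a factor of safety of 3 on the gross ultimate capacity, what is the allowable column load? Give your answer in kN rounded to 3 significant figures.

P_all ≈ 291 kN

q = γ·D_f = 17.9 × 0.94 = 16.826 kPa.
c·N_c·s_c = 128 × 5.14 × 1.3 = 855.3 kPa
q·N_q = 16.826 × 1 = 16.826 kPa
q_ult = 855.3 + 16.826 = 872.12 kPa.
Gross allowable pressure q_all = 872.12 / 3 = 290.71 kPa.
Footing area = 1 m², so allowable column load = 290.71 × 1 = 290.71 kN.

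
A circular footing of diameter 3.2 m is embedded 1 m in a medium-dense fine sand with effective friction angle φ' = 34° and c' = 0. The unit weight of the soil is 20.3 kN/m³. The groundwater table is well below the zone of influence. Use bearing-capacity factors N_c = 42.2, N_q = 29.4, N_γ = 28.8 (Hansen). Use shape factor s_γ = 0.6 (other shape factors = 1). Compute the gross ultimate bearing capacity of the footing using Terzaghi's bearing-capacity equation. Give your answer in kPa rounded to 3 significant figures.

Overburden at base level: q = 20.3 × 1 = 20.3 kPa.
Surcharge term q·N_q = 20.3 × 29.4 = 596.82 kPa; self-weight term 0.5·γ·B·N_γ·s_γ = 0.5 × 20.3 × 3.2 × 28.8 × 0.6 = 561.25 kPa.
q_ult = 596.82 + 561.25 = 1158.1 kPa.

q_ult ≈ 1160 kPa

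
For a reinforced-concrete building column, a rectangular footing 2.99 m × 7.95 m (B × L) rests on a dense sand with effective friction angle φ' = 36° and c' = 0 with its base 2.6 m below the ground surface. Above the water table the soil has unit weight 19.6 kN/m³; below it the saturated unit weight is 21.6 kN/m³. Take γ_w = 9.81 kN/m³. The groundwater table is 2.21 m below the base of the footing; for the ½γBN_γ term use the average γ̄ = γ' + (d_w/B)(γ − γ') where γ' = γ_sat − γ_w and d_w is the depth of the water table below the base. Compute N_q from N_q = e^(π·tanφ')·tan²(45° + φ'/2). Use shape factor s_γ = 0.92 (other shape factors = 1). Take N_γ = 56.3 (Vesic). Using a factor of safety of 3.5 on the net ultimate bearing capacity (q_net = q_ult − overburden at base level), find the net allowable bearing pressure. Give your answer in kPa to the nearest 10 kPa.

N_q = e^(π·tan36°)·tan²(63°) = 37.75.
Overburden at base level: q = 19.6 × 2.6 = 50.96 kPa.
The water table is 2.21 m below the base (< B = 2.99 m), so the ½γBN_γ term uses γ̄ = γ' + (d_w/B)(γ − γ') = 11.79 + (2.21/2.99)(19.6 − 11.79) = 17.563 kN/m³.
Surcharge term q·N_q = 50.96 × 37.752 = 1923.9 kPa; self-weight term 0.5·γ·B·N_γ·s_γ = 0.5 × 17.563 × 2.99 × 56.3 × 0.92 = 1360 kPa.
q_ult = 1923.9 + 1360 = 3283.8 kPa.
q_net = 3283.8 − 50.96 = 3232.9 kPa.
q_all(net) = 3232.9 / 3.5 = 923.68 kPa.

q_all(net) ≈ 920 kPa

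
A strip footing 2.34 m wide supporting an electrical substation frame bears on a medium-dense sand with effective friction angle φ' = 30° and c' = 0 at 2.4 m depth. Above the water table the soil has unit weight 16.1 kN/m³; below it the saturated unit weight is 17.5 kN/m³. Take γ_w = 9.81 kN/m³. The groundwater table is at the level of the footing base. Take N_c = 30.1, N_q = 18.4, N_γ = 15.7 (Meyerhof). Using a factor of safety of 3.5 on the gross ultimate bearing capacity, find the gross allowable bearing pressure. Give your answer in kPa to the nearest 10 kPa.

q_all ≈ 240 kPa

q = γ·D_f = 16.1 × 2.4 = 38.64 kPa.
For the ½γBN_γ term take γ' = 17.5 − 9.81 = 7.69 kN/m³ (soil below base is submerged).
q·N_q = 38.64 × 18.4 = 710.98 kPa
0.5·γ·B·N_γ = 0.5 × 7.69 × 2.34 × 15.7 = 141.26 kPa
q_ult = 710.98 + 141.26 = 852.23 kPa.
q_all = 852.23 / 3.5 = 243.5 kPa.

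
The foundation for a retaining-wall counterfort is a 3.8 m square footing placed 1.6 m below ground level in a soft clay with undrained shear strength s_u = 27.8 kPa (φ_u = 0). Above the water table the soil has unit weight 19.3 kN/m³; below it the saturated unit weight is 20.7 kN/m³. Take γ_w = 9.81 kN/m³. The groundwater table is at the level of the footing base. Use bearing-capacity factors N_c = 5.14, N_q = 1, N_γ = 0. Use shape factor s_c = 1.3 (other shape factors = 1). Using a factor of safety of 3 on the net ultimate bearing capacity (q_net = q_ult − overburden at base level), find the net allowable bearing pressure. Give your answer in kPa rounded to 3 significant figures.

q_all(net) ≈ 61.9 kPa

q = γ·D_f = 19.3 × 1.6 = 30.88 kPa.
c·N_c·s_c = 27.8 × 5.14 × 1.3 = 185.76 kPa
q·N_q = 30.88 × 1 = 30.88 kPa
q_ult = 185.76 + 30.88 = 216.64 kPa.
q_net = 216.64 − 30.88 = 185.76 kPa.
q_all(net) = 185.76 / 3 = 61.92 kPa.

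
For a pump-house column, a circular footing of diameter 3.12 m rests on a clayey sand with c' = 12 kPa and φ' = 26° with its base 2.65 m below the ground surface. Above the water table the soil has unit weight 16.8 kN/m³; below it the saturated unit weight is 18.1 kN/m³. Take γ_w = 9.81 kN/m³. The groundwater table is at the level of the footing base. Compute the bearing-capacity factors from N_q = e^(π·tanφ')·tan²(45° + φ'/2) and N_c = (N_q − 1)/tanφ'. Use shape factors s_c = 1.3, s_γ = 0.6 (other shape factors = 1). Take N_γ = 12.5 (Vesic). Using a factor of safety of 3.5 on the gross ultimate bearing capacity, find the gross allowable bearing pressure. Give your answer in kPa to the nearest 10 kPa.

N_q = e^(π·tan26°)·tan²(58°) = 11.85; N_c = (N_q − 1)/tanφ' = 22.25.
Effective surcharge at the founding depth q = γ·D_f = 16.8 × 2.65 = 44.52 kPa.
The water table coincides with the base, so in the self-weight term γ → γ' = 8.29 kN/m³.
q_ult = c·N_c·s_c + q·N_q + 0.5·γ·B·N_γ·s_γ
     = 12 × 22.254 × 1.3 + 44.52 × 11.854 + 0.5 × 8.29 × 3.12 × 12.5 × 0.6
     = 347.17 + 527.75 + 96.993 = 971.91 kPa.
q_all = 971.91 / 3.5 = 277.69 kPa.

q_all ≈ 280 kPa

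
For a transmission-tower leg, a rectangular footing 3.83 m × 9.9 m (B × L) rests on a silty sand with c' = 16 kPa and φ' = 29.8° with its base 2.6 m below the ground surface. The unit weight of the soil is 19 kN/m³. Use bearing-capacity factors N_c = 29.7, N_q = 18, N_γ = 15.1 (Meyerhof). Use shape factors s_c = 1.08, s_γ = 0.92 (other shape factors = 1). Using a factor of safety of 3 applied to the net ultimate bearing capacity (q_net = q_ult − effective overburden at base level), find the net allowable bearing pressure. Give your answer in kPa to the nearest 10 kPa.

q_all(net) ≈ 620 kPa

Effective surcharge at the founding depth q = γ·D_f = 19 × 2.6 = 49.4 kPa.
q_ult = c·N_c·s_c + q·N_q + 0.5·γ·B·N_γ·s_γ
     = 16 × 29.7 × 1.08 + 49.4 × 18 + 0.5 × 19 × 3.83 × 15.1 × 0.92
     = 513.22 + 889.2 + 505.46 = 1907.9 kPa.
Net ultimate: q_net = 1907.9 − 49.4 = 1858.5 kPa.
q_all(net) = 1858.5 / 3 = 619.49 kPa.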